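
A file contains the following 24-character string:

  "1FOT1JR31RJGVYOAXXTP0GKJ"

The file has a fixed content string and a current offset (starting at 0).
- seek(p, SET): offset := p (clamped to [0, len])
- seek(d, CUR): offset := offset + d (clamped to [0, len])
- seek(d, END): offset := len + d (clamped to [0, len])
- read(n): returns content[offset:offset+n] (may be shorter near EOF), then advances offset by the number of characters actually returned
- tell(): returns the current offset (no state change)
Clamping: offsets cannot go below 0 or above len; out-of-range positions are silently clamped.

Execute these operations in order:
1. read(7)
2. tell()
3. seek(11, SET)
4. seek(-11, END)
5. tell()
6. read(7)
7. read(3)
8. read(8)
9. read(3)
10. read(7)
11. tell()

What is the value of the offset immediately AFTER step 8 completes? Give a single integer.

Answer: 24

Derivation:
After 1 (read(7)): returned '1FOT1JR', offset=7
After 2 (tell()): offset=7
After 3 (seek(11, SET)): offset=11
After 4 (seek(-11, END)): offset=13
After 5 (tell()): offset=13
After 6 (read(7)): returned 'YOAXXTP', offset=20
After 7 (read(3)): returned '0GK', offset=23
After 8 (read(8)): returned 'J', offset=24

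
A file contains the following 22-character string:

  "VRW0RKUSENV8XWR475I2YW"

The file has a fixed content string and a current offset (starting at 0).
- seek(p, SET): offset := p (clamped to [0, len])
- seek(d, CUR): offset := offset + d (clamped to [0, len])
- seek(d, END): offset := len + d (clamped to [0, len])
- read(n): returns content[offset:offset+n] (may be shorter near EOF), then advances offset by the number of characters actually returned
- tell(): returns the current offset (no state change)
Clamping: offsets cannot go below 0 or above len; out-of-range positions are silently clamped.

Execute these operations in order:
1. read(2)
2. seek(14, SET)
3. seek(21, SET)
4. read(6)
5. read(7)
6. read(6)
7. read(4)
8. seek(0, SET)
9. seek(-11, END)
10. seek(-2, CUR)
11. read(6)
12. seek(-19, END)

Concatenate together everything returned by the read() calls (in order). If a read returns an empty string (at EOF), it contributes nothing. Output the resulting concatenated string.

After 1 (read(2)): returned 'VR', offset=2
After 2 (seek(14, SET)): offset=14
After 3 (seek(21, SET)): offset=21
After 4 (read(6)): returned 'W', offset=22
After 5 (read(7)): returned '', offset=22
After 6 (read(6)): returned '', offset=22
After 7 (read(4)): returned '', offset=22
After 8 (seek(0, SET)): offset=0
After 9 (seek(-11, END)): offset=11
After 10 (seek(-2, CUR)): offset=9
After 11 (read(6)): returned 'NV8XWR', offset=15
After 12 (seek(-19, END)): offset=3

Answer: VRWNV8XWR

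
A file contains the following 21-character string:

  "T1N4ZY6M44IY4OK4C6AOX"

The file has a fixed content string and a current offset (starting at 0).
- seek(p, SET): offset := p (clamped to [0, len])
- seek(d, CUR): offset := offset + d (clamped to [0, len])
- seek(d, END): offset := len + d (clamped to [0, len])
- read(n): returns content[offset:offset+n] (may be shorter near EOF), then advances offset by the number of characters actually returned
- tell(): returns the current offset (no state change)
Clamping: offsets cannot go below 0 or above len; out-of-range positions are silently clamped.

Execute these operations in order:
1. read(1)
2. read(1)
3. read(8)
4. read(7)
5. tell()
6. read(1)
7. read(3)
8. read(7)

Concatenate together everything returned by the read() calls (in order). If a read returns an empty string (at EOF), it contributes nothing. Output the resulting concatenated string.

After 1 (read(1)): returned 'T', offset=1
After 2 (read(1)): returned '1', offset=2
After 3 (read(8)): returned 'N4ZY6M44', offset=10
After 4 (read(7)): returned 'IY4OK4C', offset=17
After 5 (tell()): offset=17
After 6 (read(1)): returned '6', offset=18
After 7 (read(3)): returned 'AOX', offset=21
After 8 (read(7)): returned '', offset=21

Answer: T1N4ZY6M44IY4OK4C6AOX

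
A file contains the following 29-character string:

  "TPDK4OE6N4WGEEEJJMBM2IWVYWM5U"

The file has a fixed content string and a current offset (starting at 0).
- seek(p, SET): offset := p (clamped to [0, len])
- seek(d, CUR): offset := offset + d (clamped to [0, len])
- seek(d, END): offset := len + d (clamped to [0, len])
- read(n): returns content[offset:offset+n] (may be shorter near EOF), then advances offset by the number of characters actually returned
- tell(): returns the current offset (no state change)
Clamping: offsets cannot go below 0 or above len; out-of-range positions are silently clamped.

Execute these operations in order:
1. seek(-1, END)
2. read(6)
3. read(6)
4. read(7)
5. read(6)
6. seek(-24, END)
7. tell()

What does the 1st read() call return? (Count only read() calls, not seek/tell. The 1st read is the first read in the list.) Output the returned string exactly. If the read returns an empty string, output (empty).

After 1 (seek(-1, END)): offset=28
After 2 (read(6)): returned 'U', offset=29
After 3 (read(6)): returned '', offset=29
After 4 (read(7)): returned '', offset=29
After 5 (read(6)): returned '', offset=29
After 6 (seek(-24, END)): offset=5
After 7 (tell()): offset=5

Answer: U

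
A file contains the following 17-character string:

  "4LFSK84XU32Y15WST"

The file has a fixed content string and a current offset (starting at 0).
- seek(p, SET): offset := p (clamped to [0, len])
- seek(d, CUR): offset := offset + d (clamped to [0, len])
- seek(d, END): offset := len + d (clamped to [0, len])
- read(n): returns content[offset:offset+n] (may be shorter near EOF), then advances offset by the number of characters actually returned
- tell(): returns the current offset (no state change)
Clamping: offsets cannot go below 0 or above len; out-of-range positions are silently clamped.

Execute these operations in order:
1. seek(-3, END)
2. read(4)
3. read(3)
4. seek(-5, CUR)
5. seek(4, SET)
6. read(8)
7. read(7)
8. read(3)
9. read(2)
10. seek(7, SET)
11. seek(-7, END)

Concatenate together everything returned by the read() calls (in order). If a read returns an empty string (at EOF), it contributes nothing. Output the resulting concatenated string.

Answer: WSTK84XU32Y15WST

Derivation:
After 1 (seek(-3, END)): offset=14
After 2 (read(4)): returned 'WST', offset=17
After 3 (read(3)): returned '', offset=17
After 4 (seek(-5, CUR)): offset=12
After 5 (seek(4, SET)): offset=4
After 6 (read(8)): returned 'K84XU32Y', offset=12
After 7 (read(7)): returned '15WST', offset=17
After 8 (read(3)): returned '', offset=17
After 9 (read(2)): returned '', offset=17
After 10 (seek(7, SET)): offset=7
After 11 (seek(-7, END)): offset=10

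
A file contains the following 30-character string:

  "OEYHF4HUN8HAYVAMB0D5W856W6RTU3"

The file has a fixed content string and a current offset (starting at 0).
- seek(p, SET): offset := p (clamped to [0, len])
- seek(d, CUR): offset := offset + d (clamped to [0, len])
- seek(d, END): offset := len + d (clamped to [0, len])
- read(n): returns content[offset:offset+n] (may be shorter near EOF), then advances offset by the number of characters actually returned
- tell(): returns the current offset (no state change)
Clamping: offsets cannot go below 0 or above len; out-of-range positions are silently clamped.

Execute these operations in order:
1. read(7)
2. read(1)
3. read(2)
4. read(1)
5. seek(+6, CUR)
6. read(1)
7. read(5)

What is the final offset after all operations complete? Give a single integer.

Answer: 23

Derivation:
After 1 (read(7)): returned 'OEYHF4H', offset=7
After 2 (read(1)): returned 'U', offset=8
After 3 (read(2)): returned 'N8', offset=10
After 4 (read(1)): returned 'H', offset=11
After 5 (seek(+6, CUR)): offset=17
After 6 (read(1)): returned '0', offset=18
After 7 (read(5)): returned 'D5W85', offset=23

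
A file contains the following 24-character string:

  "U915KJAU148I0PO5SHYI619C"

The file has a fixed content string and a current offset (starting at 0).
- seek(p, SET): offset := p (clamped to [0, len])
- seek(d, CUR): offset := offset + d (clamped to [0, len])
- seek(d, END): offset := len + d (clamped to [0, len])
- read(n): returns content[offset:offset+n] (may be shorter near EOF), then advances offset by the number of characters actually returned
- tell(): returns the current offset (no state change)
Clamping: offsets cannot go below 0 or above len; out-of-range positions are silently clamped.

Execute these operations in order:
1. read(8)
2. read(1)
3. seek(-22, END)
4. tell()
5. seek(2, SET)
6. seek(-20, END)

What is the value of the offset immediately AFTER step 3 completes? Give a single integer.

Answer: 2

Derivation:
After 1 (read(8)): returned 'U915KJAU', offset=8
After 2 (read(1)): returned '1', offset=9
After 3 (seek(-22, END)): offset=2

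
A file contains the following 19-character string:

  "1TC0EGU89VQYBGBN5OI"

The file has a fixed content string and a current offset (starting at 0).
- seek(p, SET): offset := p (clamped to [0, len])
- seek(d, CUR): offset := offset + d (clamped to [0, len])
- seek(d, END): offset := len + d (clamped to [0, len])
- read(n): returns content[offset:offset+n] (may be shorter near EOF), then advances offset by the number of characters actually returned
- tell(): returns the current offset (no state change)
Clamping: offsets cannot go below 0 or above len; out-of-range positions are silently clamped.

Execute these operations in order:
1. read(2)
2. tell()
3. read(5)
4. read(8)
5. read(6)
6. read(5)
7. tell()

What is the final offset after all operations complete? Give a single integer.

After 1 (read(2)): returned '1T', offset=2
After 2 (tell()): offset=2
After 3 (read(5)): returned 'C0EGU', offset=7
After 4 (read(8)): returned '89VQYBGB', offset=15
After 5 (read(6)): returned 'N5OI', offset=19
After 6 (read(5)): returned '', offset=19
After 7 (tell()): offset=19

Answer: 19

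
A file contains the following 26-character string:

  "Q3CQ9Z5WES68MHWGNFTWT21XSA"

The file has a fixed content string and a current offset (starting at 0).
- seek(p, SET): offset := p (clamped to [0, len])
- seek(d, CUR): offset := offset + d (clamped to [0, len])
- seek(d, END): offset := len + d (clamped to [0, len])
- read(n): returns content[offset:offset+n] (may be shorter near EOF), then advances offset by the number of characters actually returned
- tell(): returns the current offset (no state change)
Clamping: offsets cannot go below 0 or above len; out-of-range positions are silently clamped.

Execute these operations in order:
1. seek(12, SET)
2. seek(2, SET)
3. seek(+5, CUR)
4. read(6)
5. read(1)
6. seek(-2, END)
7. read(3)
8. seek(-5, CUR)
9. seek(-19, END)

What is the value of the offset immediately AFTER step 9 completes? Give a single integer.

Answer: 7

Derivation:
After 1 (seek(12, SET)): offset=12
After 2 (seek(2, SET)): offset=2
After 3 (seek(+5, CUR)): offset=7
After 4 (read(6)): returned 'WES68M', offset=13
After 5 (read(1)): returned 'H', offset=14
After 6 (seek(-2, END)): offset=24
After 7 (read(3)): returned 'SA', offset=26
After 8 (seek(-5, CUR)): offset=21
After 9 (seek(-19, END)): offset=7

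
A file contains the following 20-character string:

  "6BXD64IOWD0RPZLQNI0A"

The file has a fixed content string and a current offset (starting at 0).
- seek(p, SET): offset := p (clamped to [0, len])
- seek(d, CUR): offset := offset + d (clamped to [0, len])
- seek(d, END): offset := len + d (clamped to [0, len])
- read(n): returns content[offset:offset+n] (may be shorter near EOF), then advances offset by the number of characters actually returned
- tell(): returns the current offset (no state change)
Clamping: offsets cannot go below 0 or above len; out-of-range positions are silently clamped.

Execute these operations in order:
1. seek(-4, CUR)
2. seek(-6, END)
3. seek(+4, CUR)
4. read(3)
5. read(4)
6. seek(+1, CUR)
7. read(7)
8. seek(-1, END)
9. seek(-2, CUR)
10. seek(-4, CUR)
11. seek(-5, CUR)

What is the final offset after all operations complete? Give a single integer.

After 1 (seek(-4, CUR)): offset=0
After 2 (seek(-6, END)): offset=14
After 3 (seek(+4, CUR)): offset=18
After 4 (read(3)): returned '0A', offset=20
After 5 (read(4)): returned '', offset=20
After 6 (seek(+1, CUR)): offset=20
After 7 (read(7)): returned '', offset=20
After 8 (seek(-1, END)): offset=19
After 9 (seek(-2, CUR)): offset=17
After 10 (seek(-4, CUR)): offset=13
After 11 (seek(-5, CUR)): offset=8

Answer: 8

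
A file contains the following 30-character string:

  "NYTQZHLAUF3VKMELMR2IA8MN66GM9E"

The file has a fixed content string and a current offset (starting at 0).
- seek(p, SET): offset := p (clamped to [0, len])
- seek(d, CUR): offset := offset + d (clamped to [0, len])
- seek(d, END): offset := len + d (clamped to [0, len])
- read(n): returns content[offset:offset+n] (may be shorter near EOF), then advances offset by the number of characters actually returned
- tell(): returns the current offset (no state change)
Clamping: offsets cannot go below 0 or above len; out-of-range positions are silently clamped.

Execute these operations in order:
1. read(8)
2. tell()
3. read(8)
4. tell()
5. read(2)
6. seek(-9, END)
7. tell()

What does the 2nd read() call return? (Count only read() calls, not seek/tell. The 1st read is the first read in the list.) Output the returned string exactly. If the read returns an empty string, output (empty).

After 1 (read(8)): returned 'NYTQZHLA', offset=8
After 2 (tell()): offset=8
After 3 (read(8)): returned 'UF3VKMEL', offset=16
After 4 (tell()): offset=16
After 5 (read(2)): returned 'MR', offset=18
After 6 (seek(-9, END)): offset=21
After 7 (tell()): offset=21

Answer: UF3VKMEL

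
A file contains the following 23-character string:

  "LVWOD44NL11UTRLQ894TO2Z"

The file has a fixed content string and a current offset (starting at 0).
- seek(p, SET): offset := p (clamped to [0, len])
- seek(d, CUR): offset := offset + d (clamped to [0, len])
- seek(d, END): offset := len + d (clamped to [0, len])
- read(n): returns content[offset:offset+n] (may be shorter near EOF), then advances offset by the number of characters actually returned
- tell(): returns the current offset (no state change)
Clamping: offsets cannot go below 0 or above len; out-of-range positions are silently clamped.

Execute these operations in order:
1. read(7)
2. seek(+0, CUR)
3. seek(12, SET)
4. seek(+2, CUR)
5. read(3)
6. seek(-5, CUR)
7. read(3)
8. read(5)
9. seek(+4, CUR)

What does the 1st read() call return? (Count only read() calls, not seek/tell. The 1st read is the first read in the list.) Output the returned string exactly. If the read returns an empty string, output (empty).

After 1 (read(7)): returned 'LVWOD44', offset=7
After 2 (seek(+0, CUR)): offset=7
After 3 (seek(12, SET)): offset=12
After 4 (seek(+2, CUR)): offset=14
After 5 (read(3)): returned 'LQ8', offset=17
After 6 (seek(-5, CUR)): offset=12
After 7 (read(3)): returned 'TRL', offset=15
After 8 (read(5)): returned 'Q894T', offset=20
After 9 (seek(+4, CUR)): offset=23

Answer: LVWOD44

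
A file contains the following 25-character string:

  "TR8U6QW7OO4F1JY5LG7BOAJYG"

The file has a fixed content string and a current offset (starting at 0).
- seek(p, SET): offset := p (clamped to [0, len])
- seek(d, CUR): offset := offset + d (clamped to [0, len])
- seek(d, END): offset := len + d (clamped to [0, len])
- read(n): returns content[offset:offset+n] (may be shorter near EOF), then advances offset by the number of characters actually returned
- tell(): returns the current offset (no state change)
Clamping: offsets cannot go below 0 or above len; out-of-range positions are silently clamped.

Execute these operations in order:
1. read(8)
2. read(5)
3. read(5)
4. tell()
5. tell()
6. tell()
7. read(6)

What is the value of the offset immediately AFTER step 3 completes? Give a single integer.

After 1 (read(8)): returned 'TR8U6QW7', offset=8
After 2 (read(5)): returned 'OO4F1', offset=13
After 3 (read(5)): returned 'JY5LG', offset=18

Answer: 18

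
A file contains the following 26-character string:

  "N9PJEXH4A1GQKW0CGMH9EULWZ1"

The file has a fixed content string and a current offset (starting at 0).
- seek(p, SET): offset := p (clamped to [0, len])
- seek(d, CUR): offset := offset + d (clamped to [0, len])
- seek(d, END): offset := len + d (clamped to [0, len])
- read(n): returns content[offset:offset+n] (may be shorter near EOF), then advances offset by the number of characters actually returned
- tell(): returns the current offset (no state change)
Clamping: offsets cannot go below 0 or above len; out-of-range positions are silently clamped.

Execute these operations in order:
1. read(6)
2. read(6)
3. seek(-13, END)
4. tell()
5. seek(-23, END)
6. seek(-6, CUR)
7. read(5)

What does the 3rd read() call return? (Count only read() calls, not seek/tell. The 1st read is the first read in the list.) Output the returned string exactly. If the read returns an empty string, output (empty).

After 1 (read(6)): returned 'N9PJEX', offset=6
After 2 (read(6)): returned 'H4A1GQ', offset=12
After 3 (seek(-13, END)): offset=13
After 4 (tell()): offset=13
After 5 (seek(-23, END)): offset=3
After 6 (seek(-6, CUR)): offset=0
After 7 (read(5)): returned 'N9PJE', offset=5

Answer: N9PJE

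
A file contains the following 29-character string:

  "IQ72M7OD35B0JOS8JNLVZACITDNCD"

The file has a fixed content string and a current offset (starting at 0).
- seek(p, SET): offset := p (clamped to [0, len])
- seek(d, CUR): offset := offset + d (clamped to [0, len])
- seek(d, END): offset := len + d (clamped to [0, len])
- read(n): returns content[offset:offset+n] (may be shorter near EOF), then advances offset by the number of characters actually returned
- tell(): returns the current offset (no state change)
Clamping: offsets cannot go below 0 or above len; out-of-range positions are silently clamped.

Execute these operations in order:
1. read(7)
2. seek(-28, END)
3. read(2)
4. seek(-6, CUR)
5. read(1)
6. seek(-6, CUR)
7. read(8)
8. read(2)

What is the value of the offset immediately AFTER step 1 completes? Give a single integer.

Answer: 7

Derivation:
After 1 (read(7)): returned 'IQ72M7O', offset=7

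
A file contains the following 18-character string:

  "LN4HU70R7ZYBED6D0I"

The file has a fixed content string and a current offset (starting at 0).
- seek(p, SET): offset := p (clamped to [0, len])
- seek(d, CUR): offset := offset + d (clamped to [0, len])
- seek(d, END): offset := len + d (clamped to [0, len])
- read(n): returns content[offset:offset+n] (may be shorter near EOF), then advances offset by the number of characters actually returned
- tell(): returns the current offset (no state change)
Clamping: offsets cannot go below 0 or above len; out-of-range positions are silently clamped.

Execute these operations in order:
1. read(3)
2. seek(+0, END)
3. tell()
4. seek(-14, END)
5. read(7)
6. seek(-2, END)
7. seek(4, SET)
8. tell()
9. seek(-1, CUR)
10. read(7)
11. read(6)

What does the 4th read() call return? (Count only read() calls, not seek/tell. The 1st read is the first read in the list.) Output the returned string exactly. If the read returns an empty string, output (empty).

Answer: YBED6D

Derivation:
After 1 (read(3)): returned 'LN4', offset=3
After 2 (seek(+0, END)): offset=18
After 3 (tell()): offset=18
After 4 (seek(-14, END)): offset=4
After 5 (read(7)): returned 'U70R7ZY', offset=11
After 6 (seek(-2, END)): offset=16
After 7 (seek(4, SET)): offset=4
After 8 (tell()): offset=4
After 9 (seek(-1, CUR)): offset=3
After 10 (read(7)): returned 'HU70R7Z', offset=10
After 11 (read(6)): returned 'YBED6D', offset=16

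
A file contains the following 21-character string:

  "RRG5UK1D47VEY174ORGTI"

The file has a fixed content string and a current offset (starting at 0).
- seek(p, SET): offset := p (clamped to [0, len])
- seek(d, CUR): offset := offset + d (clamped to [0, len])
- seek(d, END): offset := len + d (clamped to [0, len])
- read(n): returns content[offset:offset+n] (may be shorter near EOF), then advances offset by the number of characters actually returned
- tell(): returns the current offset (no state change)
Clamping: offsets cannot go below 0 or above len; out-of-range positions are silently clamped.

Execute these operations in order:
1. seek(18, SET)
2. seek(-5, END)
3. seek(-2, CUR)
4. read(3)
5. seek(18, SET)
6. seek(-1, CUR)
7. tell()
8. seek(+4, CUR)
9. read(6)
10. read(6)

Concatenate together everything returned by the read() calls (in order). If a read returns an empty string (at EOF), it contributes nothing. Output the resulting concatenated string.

Answer: 74O

Derivation:
After 1 (seek(18, SET)): offset=18
After 2 (seek(-5, END)): offset=16
After 3 (seek(-2, CUR)): offset=14
After 4 (read(3)): returned '74O', offset=17
After 5 (seek(18, SET)): offset=18
After 6 (seek(-1, CUR)): offset=17
After 7 (tell()): offset=17
After 8 (seek(+4, CUR)): offset=21
After 9 (read(6)): returned '', offset=21
After 10 (read(6)): returned '', offset=21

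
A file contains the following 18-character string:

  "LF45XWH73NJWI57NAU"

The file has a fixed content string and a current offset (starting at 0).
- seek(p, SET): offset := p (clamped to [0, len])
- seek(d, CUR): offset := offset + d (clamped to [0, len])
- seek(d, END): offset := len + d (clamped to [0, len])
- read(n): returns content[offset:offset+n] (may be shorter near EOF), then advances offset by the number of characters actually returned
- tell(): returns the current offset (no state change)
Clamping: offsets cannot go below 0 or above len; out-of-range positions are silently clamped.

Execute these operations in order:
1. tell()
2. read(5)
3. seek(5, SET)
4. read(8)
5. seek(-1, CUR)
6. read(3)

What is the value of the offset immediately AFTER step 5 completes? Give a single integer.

Answer: 12

Derivation:
After 1 (tell()): offset=0
After 2 (read(5)): returned 'LF45X', offset=5
After 3 (seek(5, SET)): offset=5
After 4 (read(8)): returned 'WH73NJWI', offset=13
After 5 (seek(-1, CUR)): offset=12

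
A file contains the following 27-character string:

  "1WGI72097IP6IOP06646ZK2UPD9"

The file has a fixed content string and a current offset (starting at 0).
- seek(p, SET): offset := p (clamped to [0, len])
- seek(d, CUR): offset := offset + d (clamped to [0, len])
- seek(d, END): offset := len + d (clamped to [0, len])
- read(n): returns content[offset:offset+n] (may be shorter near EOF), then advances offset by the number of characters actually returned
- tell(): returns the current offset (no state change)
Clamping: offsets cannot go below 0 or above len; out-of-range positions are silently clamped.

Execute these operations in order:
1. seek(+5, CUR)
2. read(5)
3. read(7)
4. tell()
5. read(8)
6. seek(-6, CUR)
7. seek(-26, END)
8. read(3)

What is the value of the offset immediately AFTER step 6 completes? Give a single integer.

After 1 (seek(+5, CUR)): offset=5
After 2 (read(5)): returned '2097I', offset=10
After 3 (read(7)): returned 'P6IOP06', offset=17
After 4 (tell()): offset=17
After 5 (read(8)): returned '646ZK2UP', offset=25
After 6 (seek(-6, CUR)): offset=19

Answer: 19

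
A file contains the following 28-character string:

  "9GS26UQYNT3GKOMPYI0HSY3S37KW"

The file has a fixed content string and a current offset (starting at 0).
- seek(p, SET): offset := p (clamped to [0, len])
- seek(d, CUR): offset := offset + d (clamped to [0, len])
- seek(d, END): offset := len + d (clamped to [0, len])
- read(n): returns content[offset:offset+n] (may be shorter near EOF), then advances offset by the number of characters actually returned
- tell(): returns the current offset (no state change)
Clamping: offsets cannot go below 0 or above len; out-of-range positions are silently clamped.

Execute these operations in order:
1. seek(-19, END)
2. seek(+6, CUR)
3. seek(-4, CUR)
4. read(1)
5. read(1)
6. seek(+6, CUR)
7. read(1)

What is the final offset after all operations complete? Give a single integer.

After 1 (seek(-19, END)): offset=9
After 2 (seek(+6, CUR)): offset=15
After 3 (seek(-4, CUR)): offset=11
After 4 (read(1)): returned 'G', offset=12
After 5 (read(1)): returned 'K', offset=13
After 6 (seek(+6, CUR)): offset=19
After 7 (read(1)): returned 'H', offset=20

Answer: 20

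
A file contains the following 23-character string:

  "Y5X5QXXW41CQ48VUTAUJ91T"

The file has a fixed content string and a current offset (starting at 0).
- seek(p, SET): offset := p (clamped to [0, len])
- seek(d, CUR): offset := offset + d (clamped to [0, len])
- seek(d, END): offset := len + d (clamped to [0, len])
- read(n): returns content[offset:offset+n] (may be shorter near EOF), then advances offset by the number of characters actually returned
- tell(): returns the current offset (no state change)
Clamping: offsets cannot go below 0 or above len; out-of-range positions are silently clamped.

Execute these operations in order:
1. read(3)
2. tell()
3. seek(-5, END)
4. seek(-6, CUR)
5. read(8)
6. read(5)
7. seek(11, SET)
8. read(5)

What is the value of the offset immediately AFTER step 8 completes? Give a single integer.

After 1 (read(3)): returned 'Y5X', offset=3
After 2 (tell()): offset=3
After 3 (seek(-5, END)): offset=18
After 4 (seek(-6, CUR)): offset=12
After 5 (read(8)): returned '48VUTAUJ', offset=20
After 6 (read(5)): returned '91T', offset=23
After 7 (seek(11, SET)): offset=11
After 8 (read(5)): returned 'Q48VU', offset=16

Answer: 16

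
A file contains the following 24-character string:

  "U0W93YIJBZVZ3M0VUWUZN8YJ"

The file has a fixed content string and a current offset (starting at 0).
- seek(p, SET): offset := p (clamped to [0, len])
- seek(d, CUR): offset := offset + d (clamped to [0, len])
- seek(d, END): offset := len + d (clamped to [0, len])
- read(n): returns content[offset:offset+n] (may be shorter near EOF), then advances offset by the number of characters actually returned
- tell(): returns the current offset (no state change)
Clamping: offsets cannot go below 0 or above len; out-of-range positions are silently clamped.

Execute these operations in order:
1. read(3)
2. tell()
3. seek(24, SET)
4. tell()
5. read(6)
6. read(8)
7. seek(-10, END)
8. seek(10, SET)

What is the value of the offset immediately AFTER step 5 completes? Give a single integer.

After 1 (read(3)): returned 'U0W', offset=3
After 2 (tell()): offset=3
After 3 (seek(24, SET)): offset=24
After 4 (tell()): offset=24
After 5 (read(6)): returned '', offset=24

Answer: 24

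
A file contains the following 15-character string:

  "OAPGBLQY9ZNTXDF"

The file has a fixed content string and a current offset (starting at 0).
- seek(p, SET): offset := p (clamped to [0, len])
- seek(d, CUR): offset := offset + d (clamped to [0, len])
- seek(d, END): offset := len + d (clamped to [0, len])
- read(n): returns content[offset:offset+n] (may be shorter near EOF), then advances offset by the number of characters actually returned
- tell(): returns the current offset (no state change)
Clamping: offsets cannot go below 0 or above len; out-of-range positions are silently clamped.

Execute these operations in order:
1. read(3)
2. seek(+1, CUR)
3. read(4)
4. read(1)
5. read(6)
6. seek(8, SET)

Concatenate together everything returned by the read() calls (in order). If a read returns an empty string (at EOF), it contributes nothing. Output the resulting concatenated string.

After 1 (read(3)): returned 'OAP', offset=3
After 2 (seek(+1, CUR)): offset=4
After 3 (read(4)): returned 'BLQY', offset=8
After 4 (read(1)): returned '9', offset=9
After 5 (read(6)): returned 'ZNTXDF', offset=15
After 6 (seek(8, SET)): offset=8

Answer: OAPBLQY9ZNTXDF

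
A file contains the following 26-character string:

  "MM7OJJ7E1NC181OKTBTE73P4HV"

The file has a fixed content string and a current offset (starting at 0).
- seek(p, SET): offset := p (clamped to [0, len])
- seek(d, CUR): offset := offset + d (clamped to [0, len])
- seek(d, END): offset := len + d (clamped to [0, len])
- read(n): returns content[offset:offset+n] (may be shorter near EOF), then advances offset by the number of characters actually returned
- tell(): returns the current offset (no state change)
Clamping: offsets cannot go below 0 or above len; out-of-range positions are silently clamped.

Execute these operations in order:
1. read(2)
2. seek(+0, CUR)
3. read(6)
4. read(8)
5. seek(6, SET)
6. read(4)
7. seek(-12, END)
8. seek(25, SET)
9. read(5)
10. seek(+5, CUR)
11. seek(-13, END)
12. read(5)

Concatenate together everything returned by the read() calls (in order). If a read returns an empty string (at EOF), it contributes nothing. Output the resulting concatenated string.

Answer: MM7OJJ7E1NC181OK7E1NV1OKTB

Derivation:
After 1 (read(2)): returned 'MM', offset=2
After 2 (seek(+0, CUR)): offset=2
After 3 (read(6)): returned '7OJJ7E', offset=8
After 4 (read(8)): returned '1NC181OK', offset=16
After 5 (seek(6, SET)): offset=6
After 6 (read(4)): returned '7E1N', offset=10
After 7 (seek(-12, END)): offset=14
After 8 (seek(25, SET)): offset=25
After 9 (read(5)): returned 'V', offset=26
After 10 (seek(+5, CUR)): offset=26
After 11 (seek(-13, END)): offset=13
After 12 (read(5)): returned '1OKTB', offset=18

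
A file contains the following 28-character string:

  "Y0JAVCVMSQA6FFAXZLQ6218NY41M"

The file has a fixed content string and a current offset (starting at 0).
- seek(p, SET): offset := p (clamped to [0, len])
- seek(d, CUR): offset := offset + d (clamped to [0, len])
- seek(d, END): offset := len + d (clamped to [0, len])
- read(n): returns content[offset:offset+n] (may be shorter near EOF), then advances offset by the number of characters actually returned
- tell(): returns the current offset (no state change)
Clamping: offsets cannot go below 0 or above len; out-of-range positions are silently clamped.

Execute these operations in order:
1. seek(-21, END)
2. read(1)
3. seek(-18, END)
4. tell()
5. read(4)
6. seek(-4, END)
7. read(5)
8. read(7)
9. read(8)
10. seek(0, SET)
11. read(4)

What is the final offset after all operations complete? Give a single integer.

Answer: 4

Derivation:
After 1 (seek(-21, END)): offset=7
After 2 (read(1)): returned 'M', offset=8
After 3 (seek(-18, END)): offset=10
After 4 (tell()): offset=10
After 5 (read(4)): returned 'A6FF', offset=14
After 6 (seek(-4, END)): offset=24
After 7 (read(5)): returned 'Y41M', offset=28
After 8 (read(7)): returned '', offset=28
After 9 (read(8)): returned '', offset=28
After 10 (seek(0, SET)): offset=0
After 11 (read(4)): returned 'Y0JA', offset=4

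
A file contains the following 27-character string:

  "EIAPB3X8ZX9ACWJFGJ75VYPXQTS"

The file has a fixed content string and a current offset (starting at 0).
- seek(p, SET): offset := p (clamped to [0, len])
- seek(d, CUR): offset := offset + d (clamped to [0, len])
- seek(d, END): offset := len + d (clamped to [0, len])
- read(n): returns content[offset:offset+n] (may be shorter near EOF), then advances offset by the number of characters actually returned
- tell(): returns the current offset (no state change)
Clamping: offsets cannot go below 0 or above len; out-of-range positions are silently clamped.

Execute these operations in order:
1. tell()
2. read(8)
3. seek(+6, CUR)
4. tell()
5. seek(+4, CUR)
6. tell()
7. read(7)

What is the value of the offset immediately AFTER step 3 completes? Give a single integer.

Answer: 14

Derivation:
After 1 (tell()): offset=0
After 2 (read(8)): returned 'EIAPB3X8', offset=8
After 3 (seek(+6, CUR)): offset=14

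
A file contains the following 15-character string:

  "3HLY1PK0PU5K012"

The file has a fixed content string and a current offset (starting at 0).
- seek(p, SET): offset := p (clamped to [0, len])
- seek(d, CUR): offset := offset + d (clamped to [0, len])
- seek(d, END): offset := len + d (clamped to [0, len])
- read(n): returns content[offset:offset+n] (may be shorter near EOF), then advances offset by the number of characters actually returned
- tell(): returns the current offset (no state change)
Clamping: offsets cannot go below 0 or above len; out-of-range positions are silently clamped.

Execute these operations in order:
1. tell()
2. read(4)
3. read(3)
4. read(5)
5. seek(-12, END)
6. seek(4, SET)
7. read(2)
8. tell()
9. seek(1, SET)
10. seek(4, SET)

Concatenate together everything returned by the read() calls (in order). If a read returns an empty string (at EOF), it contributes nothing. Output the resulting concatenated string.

After 1 (tell()): offset=0
After 2 (read(4)): returned '3HLY', offset=4
After 3 (read(3)): returned '1PK', offset=7
After 4 (read(5)): returned '0PU5K', offset=12
After 5 (seek(-12, END)): offset=3
After 6 (seek(4, SET)): offset=4
After 7 (read(2)): returned '1P', offset=6
After 8 (tell()): offset=6
After 9 (seek(1, SET)): offset=1
After 10 (seek(4, SET)): offset=4

Answer: 3HLY1PK0PU5K1P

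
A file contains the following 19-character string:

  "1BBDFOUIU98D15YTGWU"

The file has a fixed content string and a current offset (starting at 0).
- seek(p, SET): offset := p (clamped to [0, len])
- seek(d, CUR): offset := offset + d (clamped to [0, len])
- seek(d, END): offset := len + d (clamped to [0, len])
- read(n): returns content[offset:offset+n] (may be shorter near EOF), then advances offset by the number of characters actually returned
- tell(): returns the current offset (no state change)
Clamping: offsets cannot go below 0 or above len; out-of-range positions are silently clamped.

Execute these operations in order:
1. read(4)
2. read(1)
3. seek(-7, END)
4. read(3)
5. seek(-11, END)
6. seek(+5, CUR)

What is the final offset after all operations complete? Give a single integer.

Answer: 13

Derivation:
After 1 (read(4)): returned '1BBD', offset=4
After 2 (read(1)): returned 'F', offset=5
After 3 (seek(-7, END)): offset=12
After 4 (read(3)): returned '15Y', offset=15
After 5 (seek(-11, END)): offset=8
After 6 (seek(+5, CUR)): offset=13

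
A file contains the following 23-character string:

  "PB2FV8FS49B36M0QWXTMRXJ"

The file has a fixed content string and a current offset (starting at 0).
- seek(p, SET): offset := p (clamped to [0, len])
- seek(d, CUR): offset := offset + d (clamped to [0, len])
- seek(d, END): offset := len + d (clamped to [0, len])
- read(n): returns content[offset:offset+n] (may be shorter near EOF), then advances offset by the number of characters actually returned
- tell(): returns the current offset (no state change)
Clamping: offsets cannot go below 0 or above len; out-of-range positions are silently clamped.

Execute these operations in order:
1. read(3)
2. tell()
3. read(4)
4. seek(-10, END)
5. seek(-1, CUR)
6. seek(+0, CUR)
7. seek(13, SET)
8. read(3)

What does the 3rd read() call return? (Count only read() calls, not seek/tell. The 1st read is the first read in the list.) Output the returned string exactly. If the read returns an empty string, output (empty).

Answer: M0Q

Derivation:
After 1 (read(3)): returned 'PB2', offset=3
After 2 (tell()): offset=3
After 3 (read(4)): returned 'FV8F', offset=7
After 4 (seek(-10, END)): offset=13
After 5 (seek(-1, CUR)): offset=12
After 6 (seek(+0, CUR)): offset=12
After 7 (seek(13, SET)): offset=13
After 8 (read(3)): returned 'M0Q', offset=16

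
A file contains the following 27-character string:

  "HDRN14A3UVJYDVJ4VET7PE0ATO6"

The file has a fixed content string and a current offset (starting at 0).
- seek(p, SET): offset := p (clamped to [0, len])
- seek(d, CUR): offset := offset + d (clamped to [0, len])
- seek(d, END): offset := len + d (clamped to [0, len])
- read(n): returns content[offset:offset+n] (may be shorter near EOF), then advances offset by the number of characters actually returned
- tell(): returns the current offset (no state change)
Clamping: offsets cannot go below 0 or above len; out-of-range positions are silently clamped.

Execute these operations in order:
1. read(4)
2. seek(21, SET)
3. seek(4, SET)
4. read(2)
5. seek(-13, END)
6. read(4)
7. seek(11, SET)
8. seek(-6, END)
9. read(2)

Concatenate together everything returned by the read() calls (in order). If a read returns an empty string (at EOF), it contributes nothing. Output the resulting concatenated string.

After 1 (read(4)): returned 'HDRN', offset=4
After 2 (seek(21, SET)): offset=21
After 3 (seek(4, SET)): offset=4
After 4 (read(2)): returned '14', offset=6
After 5 (seek(-13, END)): offset=14
After 6 (read(4)): returned 'J4VE', offset=18
After 7 (seek(11, SET)): offset=11
After 8 (seek(-6, END)): offset=21
After 9 (read(2)): returned 'E0', offset=23

Answer: HDRN14J4VEE0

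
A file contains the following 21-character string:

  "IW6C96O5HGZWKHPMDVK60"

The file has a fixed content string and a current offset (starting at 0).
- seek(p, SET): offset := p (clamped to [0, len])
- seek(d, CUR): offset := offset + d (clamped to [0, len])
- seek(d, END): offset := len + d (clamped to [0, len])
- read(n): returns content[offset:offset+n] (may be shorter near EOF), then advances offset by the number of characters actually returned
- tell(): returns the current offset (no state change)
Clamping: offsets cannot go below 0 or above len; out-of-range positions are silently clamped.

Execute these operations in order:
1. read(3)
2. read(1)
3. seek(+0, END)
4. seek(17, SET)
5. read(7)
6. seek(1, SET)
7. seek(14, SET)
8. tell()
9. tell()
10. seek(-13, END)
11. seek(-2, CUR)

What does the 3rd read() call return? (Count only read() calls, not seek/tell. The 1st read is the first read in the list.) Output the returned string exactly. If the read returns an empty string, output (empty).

Answer: VK60

Derivation:
After 1 (read(3)): returned 'IW6', offset=3
After 2 (read(1)): returned 'C', offset=4
After 3 (seek(+0, END)): offset=21
After 4 (seek(17, SET)): offset=17
After 5 (read(7)): returned 'VK60', offset=21
After 6 (seek(1, SET)): offset=1
After 7 (seek(14, SET)): offset=14
After 8 (tell()): offset=14
After 9 (tell()): offset=14
After 10 (seek(-13, END)): offset=8
After 11 (seek(-2, CUR)): offset=6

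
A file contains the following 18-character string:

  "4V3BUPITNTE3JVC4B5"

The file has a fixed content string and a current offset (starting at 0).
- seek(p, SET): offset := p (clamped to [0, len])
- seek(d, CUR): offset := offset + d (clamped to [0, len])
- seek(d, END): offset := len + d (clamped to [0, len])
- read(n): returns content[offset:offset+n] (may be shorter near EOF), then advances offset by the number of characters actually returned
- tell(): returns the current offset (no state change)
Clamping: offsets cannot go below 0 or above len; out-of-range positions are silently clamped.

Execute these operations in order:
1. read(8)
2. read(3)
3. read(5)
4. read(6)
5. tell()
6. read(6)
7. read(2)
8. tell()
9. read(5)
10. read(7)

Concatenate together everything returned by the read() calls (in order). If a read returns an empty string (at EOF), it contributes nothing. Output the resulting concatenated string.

Answer: 4V3BUPITNTE3JVC4B5

Derivation:
After 1 (read(8)): returned '4V3BUPIT', offset=8
After 2 (read(3)): returned 'NTE', offset=11
After 3 (read(5)): returned '3JVC4', offset=16
After 4 (read(6)): returned 'B5', offset=18
After 5 (tell()): offset=18
After 6 (read(6)): returned '', offset=18
After 7 (read(2)): returned '', offset=18
After 8 (tell()): offset=18
After 9 (read(5)): returned '', offset=18
After 10 (read(7)): returned '', offset=18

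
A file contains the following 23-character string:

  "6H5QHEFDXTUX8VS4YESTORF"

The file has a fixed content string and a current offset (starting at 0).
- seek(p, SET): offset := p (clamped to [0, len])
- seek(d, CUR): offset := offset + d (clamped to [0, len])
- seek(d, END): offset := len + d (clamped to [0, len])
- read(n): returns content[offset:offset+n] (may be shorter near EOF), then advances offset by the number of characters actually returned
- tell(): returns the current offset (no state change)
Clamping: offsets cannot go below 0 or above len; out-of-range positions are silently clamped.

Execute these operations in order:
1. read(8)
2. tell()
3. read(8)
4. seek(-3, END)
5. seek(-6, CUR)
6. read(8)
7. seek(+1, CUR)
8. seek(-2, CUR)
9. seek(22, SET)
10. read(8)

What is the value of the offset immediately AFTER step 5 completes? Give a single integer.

Answer: 14

Derivation:
After 1 (read(8)): returned '6H5QHEFD', offset=8
After 2 (tell()): offset=8
After 3 (read(8)): returned 'XTUX8VS4', offset=16
After 4 (seek(-3, END)): offset=20
After 5 (seek(-6, CUR)): offset=14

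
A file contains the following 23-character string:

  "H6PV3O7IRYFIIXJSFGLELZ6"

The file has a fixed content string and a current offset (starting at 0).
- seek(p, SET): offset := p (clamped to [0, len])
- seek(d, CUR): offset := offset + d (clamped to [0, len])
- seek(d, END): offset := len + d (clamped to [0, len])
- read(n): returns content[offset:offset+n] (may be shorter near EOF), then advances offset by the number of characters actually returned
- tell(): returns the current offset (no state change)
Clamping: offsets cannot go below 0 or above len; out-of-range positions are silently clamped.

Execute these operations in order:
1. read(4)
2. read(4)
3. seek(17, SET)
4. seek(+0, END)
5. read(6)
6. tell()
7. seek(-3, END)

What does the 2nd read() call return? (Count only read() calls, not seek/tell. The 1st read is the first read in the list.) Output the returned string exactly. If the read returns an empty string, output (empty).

After 1 (read(4)): returned 'H6PV', offset=4
After 2 (read(4)): returned '3O7I', offset=8
After 3 (seek(17, SET)): offset=17
After 4 (seek(+0, END)): offset=23
After 5 (read(6)): returned '', offset=23
After 6 (tell()): offset=23
After 7 (seek(-3, END)): offset=20

Answer: 3O7I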